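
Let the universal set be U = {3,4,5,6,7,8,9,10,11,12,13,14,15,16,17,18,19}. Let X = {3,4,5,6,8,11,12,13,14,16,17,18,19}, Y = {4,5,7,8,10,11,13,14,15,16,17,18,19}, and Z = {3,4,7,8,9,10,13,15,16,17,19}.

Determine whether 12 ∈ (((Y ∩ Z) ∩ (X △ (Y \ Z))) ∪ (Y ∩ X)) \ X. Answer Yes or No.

No

12 ∉ Y and 12 ∉ Z, so 12 ∉ Y ∩ Z
12 ∉ Y and 12 ∉ Z, so 12 ∉ Y \ Z
12 ∈ X and 12 ∉ (Y \ Z), so 12 ∈ X △ (Y \ Z)
12 ∉ (Y ∩ Z) and 12 ∈ (X △ (Y \ Z)), so 12 ∉ (Y ∩ Z) ∩ (X △ (Y \ Z))
12 ∉ Y and 12 ∈ X, so 12 ∉ Y ∩ X
12 ∉ ((Y ∩ Z) ∩ (X △ (Y \ Z))) and 12 ∉ (Y ∩ X), so 12 ∉ ((Y ∩ Z) ∩ (X △ (Y \ Z))) ∪ (Y ∩ X)
12 ∉ (((Y ∩ Z) ∩ (X △ (Y \ Z))) ∪ (Y ∩ X)) and 12 ∈ X, so 12 ∉ (((Y ∩ Z) ∩ (X △ (Y \ Z))) ∪ (Y ∩ X)) \ X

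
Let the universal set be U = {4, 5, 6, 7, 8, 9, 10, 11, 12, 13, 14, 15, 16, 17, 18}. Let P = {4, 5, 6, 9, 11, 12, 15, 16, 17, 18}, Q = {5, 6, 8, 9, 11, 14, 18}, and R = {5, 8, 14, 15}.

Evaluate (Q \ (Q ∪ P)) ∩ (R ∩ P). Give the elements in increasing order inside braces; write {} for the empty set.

{}

Q ∪ P = {4, 5, 6, 8, 9, 11, 12, 14, 15, 16, 17, 18}
Q \ (Q ∪ P) = {}
R ∩ P = {5, 15}
(Q \ (Q ∪ P)) ∩ (R ∩ P) = {}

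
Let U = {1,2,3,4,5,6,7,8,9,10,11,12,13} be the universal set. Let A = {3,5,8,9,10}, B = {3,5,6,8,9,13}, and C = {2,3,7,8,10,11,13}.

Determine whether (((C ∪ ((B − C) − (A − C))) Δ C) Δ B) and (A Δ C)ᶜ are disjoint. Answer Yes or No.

No

B − C = {5,6,9}
A − C = {5,9}
(B − C) − (A − C) = {6}
C ∪ ((B − C) − (A − C)) = {2,3,6,7,8,10,11,13}
(C ∪ ((B − C) − (A − C))) Δ C = {6}
((C ∪ ((B − C) − (A − C))) Δ C) Δ B = {3,5,8,9,13}
A Δ C = {2,5,7,9,11,13}
(A Δ C)ᶜ = {1,3,4,6,8,10,12}
3 lies in both, so they are not disjoint.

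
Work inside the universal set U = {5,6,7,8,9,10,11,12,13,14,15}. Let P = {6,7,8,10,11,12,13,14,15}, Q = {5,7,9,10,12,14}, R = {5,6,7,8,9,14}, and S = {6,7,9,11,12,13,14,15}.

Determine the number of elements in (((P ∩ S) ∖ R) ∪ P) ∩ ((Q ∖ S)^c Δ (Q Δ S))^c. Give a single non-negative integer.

4

P ∩ S = {6,7,11,12,13,14,15}
(P ∩ S) ∖ R = {11,12,13,15}
((P ∩ S) ∖ R) ∪ P = {6,7,8,10,11,12,13,14,15}
Q ∖ S = {5,10}
(Q ∖ S)^c = {6,7,8,9,11,12,13,14,15}
Q Δ S = {5,6,10,11,13,15}
(Q ∖ S)^c Δ (Q Δ S) = {5,7,8,9,10,12,14}
((Q ∖ S)^c Δ (Q Δ S))^c = {6,11,13,15}
(((P ∩ S) ∖ R) ∪ P) ∩ ((Q ∖ S)^c Δ (Q Δ S))^c = {6,11,13,15}
|(((P ∩ S) ∖ R) ∪ P) ∩ ((Q ∖ S)^c Δ (Q Δ S))^c| = 4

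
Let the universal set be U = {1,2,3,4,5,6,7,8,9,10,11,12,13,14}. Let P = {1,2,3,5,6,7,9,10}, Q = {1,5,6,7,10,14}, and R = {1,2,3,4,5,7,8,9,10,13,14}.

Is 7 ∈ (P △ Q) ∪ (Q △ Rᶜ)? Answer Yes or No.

7 ∈ P and 7 ∈ Q, so 7 ∉ P △ Q
7 ∈ R, so 7 ∉ Rᶜ
7 ∈ Q and 7 ∉ Rᶜ, so 7 ∈ Q △ Rᶜ
7 ∉ (P △ Q) and 7 ∈ (Q △ Rᶜ), so 7 ∈ (P △ Q) ∪ (Q △ Rᶜ)

Yes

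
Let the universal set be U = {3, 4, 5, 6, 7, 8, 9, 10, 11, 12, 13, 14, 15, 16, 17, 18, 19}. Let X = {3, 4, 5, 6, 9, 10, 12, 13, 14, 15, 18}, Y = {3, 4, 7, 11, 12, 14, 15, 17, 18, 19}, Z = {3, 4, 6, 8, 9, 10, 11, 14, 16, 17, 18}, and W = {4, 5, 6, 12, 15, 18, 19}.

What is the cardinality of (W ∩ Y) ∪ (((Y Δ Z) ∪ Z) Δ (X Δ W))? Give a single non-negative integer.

12

W ∩ Y = {4, 12, 15, 18, 19}
Y Δ Z = {6, 7, 8, 9, 10, 12, 15, 16, 19}
(Y Δ Z) ∪ Z = {3, 4, 6, 7, 8, 9, 10, 11, 12, 14, 15, 16, 17, 18, 19}
X Δ W = {3, 9, 10, 13, 14, 19}
((Y Δ Z) ∪ Z) Δ (X Δ W) = {4, 6, 7, 8, 11, 12, 13, 15, 16, 17, 18}
(W ∩ Y) ∪ (((Y Δ Z) ∪ Z) Δ (X Δ W)) = {4, 6, 7, 8, 11, 12, 13, 15, 16, 17, 18, 19}
|(W ∩ Y) ∪ (((Y Δ Z) ∪ Z) Δ (X Δ W))| = 12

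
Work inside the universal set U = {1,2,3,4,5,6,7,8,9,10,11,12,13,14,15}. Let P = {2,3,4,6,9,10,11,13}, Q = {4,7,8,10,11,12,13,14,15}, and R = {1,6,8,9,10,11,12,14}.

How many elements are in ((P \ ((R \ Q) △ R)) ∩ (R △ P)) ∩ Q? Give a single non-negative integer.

R \ Q = {1,6,9}
(R \ Q) △ R = {8,10,11,12,14}
P \ ((R \ Q) △ R) = {2,3,4,6,9,13}
R △ P = {1,2,3,4,8,12,13,14}
(P \ ((R \ Q) △ R)) ∩ (R △ P) = {2,3,4,13}
((P \ ((R \ Q) △ R)) ∩ (R △ P)) ∩ Q = {4,13}
|((P \ ((R \ Q) △ R)) ∩ (R △ P)) ∩ Q| = 2

2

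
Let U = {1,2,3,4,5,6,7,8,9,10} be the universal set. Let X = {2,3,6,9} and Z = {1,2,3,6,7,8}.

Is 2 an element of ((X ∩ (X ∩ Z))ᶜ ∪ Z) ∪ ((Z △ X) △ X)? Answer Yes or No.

Yes

2 ∈ X and 2 ∈ Z, so 2 ∈ X ∩ Z
2 ∈ X and 2 ∈ (X ∩ Z), so 2 ∈ X ∩ (X ∩ Z)
2 ∉ (X ∩ (X ∩ Z))ᶜ since 2 ∈ (X ∩ (X ∩ Z))
2 ∉ (X ∩ (X ∩ Z))ᶜ and 2 ∈ Z, so 2 ∈ (X ∩ (X ∩ Z))ᶜ ∪ Z
2 ∈ Z and 2 ∈ X, so 2 ∉ Z △ X
2 ∉ (Z △ X) and 2 ∈ X, so 2 ∈ (Z △ X) △ X
2 ∈ ((X ∩ (X ∩ Z))ᶜ ∪ Z) and 2 ∈ ((Z △ X) △ X), so 2 ∈ ((X ∩ (X ∩ Z))ᶜ ∪ Z) ∪ ((Z △ X) △ X)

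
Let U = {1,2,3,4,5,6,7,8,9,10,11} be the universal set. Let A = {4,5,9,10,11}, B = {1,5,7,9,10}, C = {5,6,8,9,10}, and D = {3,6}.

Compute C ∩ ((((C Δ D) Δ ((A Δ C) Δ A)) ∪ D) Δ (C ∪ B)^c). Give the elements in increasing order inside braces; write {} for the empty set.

C Δ D = {3,5,8,9,10}
A Δ C = {4,6,8,11}
(A Δ C) Δ A = {5,6,8,9,10}
(C Δ D) Δ ((A Δ C) Δ A) = {3,6}
((C Δ D) Δ ((A Δ C) Δ A)) ∪ D = {3,6}
C ∪ B = {1,5,6,7,8,9,10}
(C ∪ B)^c = {2,3,4,11}
(((C Δ D) Δ ((A Δ C) Δ A)) ∪ D) Δ (C ∪ B)^c = {2,4,6,11}
C ∩ ((((C Δ D) Δ ((A Δ C) Δ A)) ∪ D) Δ (C ∪ B)^c) = {6}

{6}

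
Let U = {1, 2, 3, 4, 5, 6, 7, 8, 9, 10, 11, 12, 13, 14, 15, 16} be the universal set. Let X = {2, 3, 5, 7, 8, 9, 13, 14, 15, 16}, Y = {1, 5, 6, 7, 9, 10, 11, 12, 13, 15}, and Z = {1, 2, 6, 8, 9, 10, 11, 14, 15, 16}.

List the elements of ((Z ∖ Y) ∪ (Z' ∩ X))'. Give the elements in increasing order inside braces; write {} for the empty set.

Z ∖ Y = {2, 8, 14, 16}
Z' = {3, 4, 5, 7, 12, 13}
Z' ∩ X = {3, 5, 7, 13}
(Z ∖ Y) ∪ (Z' ∩ X) = {2, 3, 5, 7, 8, 13, 14, 16}
((Z ∖ Y) ∪ (Z' ∩ X))' = {1, 4, 6, 9, 10, 11, 12, 15}

{1, 4, 6, 9, 10, 11, 12, 15}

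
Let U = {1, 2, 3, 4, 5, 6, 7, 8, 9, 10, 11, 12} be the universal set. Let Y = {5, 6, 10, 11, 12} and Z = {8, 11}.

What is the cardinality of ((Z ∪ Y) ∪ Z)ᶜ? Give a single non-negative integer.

6

Z ∪ Y = {5, 6, 8, 10, 11, 12}
(Z ∪ Y) ∪ Z = {5, 6, 8, 10, 11, 12}
((Z ∪ Y) ∪ Z)ᶜ = {1, 2, 3, 4, 7, 9}
|((Z ∪ Y) ∪ Z)ᶜ| = 6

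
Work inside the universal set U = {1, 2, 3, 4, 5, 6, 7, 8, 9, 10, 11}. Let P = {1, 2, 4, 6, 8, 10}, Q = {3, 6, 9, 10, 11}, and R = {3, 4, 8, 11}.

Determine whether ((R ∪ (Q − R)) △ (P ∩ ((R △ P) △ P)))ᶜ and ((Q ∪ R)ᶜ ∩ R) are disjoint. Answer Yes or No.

Q − R = {6, 9, 10}
R ∪ (Q − R) = {3, 4, 6, 8, 9, 10, 11}
R △ P = {1, 2, 3, 6, 10, 11}
(R △ P) △ P = {3, 4, 8, 11}
P ∩ ((R △ P) △ P) = {4, 8}
(R ∪ (Q − R)) △ (P ∩ ((R △ P) △ P)) = {3, 6, 9, 10, 11}
((R ∪ (Q − R)) △ (P ∩ ((R △ P) △ P)))ᶜ = {1, 2, 4, 5, 7, 8}
Q ∪ R = {3, 4, 6, 8, 9, 10, 11}
(Q ∪ R)ᶜ = {1, 2, 5, 7}
(Q ∪ R)ᶜ ∩ R = {}
{1, 2, 4, 5, 7, 8} and {} share no elements.

Yes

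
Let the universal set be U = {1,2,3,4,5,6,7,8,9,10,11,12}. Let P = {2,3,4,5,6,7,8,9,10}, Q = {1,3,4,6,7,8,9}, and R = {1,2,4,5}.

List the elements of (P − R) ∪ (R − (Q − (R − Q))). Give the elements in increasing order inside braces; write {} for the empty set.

{2,3,5,6,7,8,9,10}

P − R = {3,6,7,8,9,10}
R − Q = {2,5}
Q − (R − Q) = {1,3,4,6,7,8,9}
R − (Q − (R − Q)) = {2,5}
(P − R) ∪ (R − (Q − (R − Q))) = {2,3,5,6,7,8,9,10}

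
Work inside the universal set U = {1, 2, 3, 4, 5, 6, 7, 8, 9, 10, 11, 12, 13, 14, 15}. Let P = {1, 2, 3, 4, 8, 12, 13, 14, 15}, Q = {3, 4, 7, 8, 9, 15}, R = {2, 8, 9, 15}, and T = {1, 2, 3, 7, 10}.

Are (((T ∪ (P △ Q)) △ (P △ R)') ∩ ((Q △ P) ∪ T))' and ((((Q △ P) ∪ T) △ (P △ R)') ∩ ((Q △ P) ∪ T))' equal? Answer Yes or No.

Yes

P △ Q = {1, 2, 7, 9, 12, 13, 14}
T ∪ (P △ Q) = {1, 2, 3, 7, 9, 10, 12, 13, 14}
P △ R = {1, 3, 4, 9, 12, 13, 14}
(P △ R)' = {2, 5, 6, 7, 8, 10, 11, 15}
(T ∪ (P △ Q)) △ (P △ R)' = {1, 3, 5, 6, 8, 9, 11, 12, 13, 14, 15}
Q △ P = {1, 2, 7, 9, 12, 13, 14}
(Q △ P) ∪ T = {1, 2, 3, 7, 9, 10, 12, 13, 14}
((T ∪ (P △ Q)) △ (P △ R)') ∩ ((Q △ P) ∪ T) = {1, 3, 9, 12, 13, 14}
(((T ∪ (P △ Q)) △ (P △ R)') ∩ ((Q △ P) ∪ T))' = {2, 4, 5, 6, 7, 8, 10, 11, 15}
((Q △ P) ∪ T) △ (P △ R)' = {1, 3, 5, 6, 8, 9, 11, 12, 13, 14, 15}
(((Q △ P) ∪ T) △ (P △ R)') ∩ ((Q △ P) ∪ T) = {1, 3, 9, 12, 13, 14}
((((Q △ P) ∪ T) △ (P △ R)') ∩ ((Q △ P) ∪ T))' = {2, 4, 5, 6, 7, 8, 10, 11, 15}
Both equal {2, 4, 5, 6, 7, 8, 10, 11, 15}, so (((T ∪ (P △ Q)) △ (P △ R)') ∩ ((Q △ P) ∪ T))' = ((((Q △ P) ∪ T) △ (P △ R)') ∩ ((Q △ P) ∪ T))'.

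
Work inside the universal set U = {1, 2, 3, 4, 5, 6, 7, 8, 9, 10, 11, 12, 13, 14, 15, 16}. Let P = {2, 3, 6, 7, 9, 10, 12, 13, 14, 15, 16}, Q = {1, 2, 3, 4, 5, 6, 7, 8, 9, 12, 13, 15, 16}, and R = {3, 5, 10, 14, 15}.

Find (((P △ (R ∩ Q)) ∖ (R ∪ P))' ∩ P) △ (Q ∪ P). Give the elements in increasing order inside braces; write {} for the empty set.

R ∩ Q = {3, 5, 15}
P △ (R ∩ Q) = {2, 5, 6, 7, 9, 10, 12, 13, 14, 16}
R ∪ P = {2, 3, 5, 6, 7, 9, 10, 12, 13, 14, 15, 16}
(P △ (R ∩ Q)) ∖ (R ∪ P) = {}
((P △ (R ∩ Q)) ∖ (R ∪ P))' = {1, 2, 3, 4, 5, 6, 7, 8, 9, 10, 11, 12, 13, 14, 15, 16}
((P △ (R ∩ Q)) ∖ (R ∪ P))' ∩ P = {2, 3, 6, 7, 9, 10, 12, 13, 14, 15, 16}
Q ∪ P = {1, 2, 3, 4, 5, 6, 7, 8, 9, 10, 12, 13, 14, 15, 16}
(((P △ (R ∩ Q)) ∖ (R ∪ P))' ∩ P) △ (Q ∪ P) = {1, 4, 5, 8}

{1, 4, 5, 8}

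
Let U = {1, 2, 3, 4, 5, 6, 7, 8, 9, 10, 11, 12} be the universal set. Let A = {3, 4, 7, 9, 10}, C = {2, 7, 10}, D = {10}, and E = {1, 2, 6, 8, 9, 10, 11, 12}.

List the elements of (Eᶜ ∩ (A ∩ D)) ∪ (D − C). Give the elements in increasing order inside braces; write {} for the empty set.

Eᶜ = {3, 4, 5, 7}
A ∩ D = {10}
Eᶜ ∩ (A ∩ D) = {}
D − C = {}
(Eᶜ ∩ (A ∩ D)) ∪ (D − C) = {}

{}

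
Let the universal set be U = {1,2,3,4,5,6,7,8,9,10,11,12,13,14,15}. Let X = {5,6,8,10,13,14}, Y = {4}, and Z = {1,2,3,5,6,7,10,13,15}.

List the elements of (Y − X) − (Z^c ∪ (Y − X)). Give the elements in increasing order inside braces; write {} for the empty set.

{}

Y − X = {4}
Z^c = {4,8,9,11,12,14}
Z^c ∪ (Y − X) = {4,8,9,11,12,14}
(Y − X) − (Z^c ∪ (Y − X)) = {}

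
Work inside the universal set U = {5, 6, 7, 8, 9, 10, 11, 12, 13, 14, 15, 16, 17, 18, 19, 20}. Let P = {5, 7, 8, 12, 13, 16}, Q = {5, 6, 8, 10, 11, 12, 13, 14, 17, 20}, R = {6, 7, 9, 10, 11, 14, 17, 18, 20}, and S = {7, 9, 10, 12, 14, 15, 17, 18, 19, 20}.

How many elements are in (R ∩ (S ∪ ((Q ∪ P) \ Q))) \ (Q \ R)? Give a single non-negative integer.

Q ∪ P = {5, 6, 7, 8, 10, 11, 12, 13, 14, 16, 17, 20}
(Q ∪ P) \ Q = {7, 16}
S ∪ ((Q ∪ P) \ Q) = {7, 9, 10, 12, 14, 15, 16, 17, 18, 19, 20}
R ∩ (S ∪ ((Q ∪ P) \ Q)) = {7, 9, 10, 14, 17, 18, 20}
Q \ R = {5, 8, 12, 13}
(R ∩ (S ∪ ((Q ∪ P) \ Q))) \ (Q \ R) = {7, 9, 10, 14, 17, 18, 20}
|(R ∩ (S ∪ ((Q ∪ P) \ Q))) \ (Q \ R)| = 7

7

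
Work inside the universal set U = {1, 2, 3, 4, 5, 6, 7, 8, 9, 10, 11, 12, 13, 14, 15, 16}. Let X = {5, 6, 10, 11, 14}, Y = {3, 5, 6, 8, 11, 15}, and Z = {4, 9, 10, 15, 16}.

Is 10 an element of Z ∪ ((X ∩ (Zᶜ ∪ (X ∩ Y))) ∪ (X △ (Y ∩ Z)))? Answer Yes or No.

10 ∈ Z, so 10 ∉ Zᶜ
10 ∈ X and 10 ∉ Y, so 10 ∉ X ∩ Y
10 ∉ Zᶜ and 10 ∉ (X ∩ Y), so 10 ∉ Zᶜ ∪ (X ∩ Y)
10 ∈ X and 10 ∉ (Zᶜ ∪ (X ∩ Y)), so 10 ∉ X ∩ (Zᶜ ∪ (X ∩ Y))
10 ∉ Y and 10 ∈ Z, so 10 ∉ Y ∩ Z
10 ∈ X and 10 ∉ (Y ∩ Z), so 10 ∈ X △ (Y ∩ Z)
10 ∉ (X ∩ (Zᶜ ∪ (X ∩ Y))) and 10 ∈ (X △ (Y ∩ Z)), so 10 ∈ (X ∩ (Zᶜ ∪ (X ∩ Y))) ∪ (X △ (Y ∩ Z))
10 ∈ Z and 10 ∈ ((X ∩ (Zᶜ ∪ (X ∩ Y))) ∪ (X △ (Y ∩ Z))), so 10 ∈ Z ∪ ((X ∩ (Zᶜ ∪ (X ∩ Y))) ∪ (X △ (Y ∩ Z)))

Yes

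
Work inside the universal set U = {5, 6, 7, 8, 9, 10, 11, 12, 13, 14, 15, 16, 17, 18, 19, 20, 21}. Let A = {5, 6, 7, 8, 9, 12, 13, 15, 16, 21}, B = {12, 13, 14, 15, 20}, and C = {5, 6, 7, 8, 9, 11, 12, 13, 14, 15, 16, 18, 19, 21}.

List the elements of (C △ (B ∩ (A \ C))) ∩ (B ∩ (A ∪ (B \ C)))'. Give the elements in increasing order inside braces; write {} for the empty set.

{5, 6, 7, 8, 9, 11, 14, 16, 18, 19, 21}

A \ C = {}
B ∩ (A \ C) = {}
C △ (B ∩ (A \ C)) = {5, 6, 7, 8, 9, 11, 12, 13, 14, 15, 16, 18, 19, 21}
B \ C = {20}
A ∪ (B \ C) = {5, 6, 7, 8, 9, 12, 13, 15, 16, 20, 21}
B ∩ (A ∪ (B \ C)) = {12, 13, 15, 20}
(B ∩ (A ∪ (B \ C)))' = {5, 6, 7, 8, 9, 10, 11, 14, 16, 17, 18, 19, 21}
(C △ (B ∩ (A \ C))) ∩ (B ∩ (A ∪ (B \ C)))' = {5, 6, 7, 8, 9, 11, 14, 16, 18, 19, 21}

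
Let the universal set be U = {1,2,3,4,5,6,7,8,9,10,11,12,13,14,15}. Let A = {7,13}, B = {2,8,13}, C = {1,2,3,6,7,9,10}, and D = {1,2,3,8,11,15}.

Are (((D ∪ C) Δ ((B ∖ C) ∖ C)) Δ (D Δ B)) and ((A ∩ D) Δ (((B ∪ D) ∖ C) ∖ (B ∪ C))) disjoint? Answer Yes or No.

Yes

D ∪ C = {1,2,3,6,7,8,9,10,11,15}
B ∖ C = {8,13}
(B ∖ C) ∖ C = {8,13}
(D ∪ C) Δ ((B ∖ C) ∖ C) = {1,2,3,6,7,9,10,11,13,15}
D Δ B = {1,3,11,13,15}
((D ∪ C) Δ ((B ∖ C) ∖ C)) Δ (D Δ B) = {2,6,7,9,10}
A ∩ D = {}
B ∪ D = {1,2,3,8,11,13,15}
(B ∪ D) ∖ C = {8,11,13,15}
B ∪ C = {1,2,3,6,7,8,9,10,13}
((B ∪ D) ∖ C) ∖ (B ∪ C) = {11,15}
(A ∩ D) Δ (((B ∪ D) ∖ C) ∖ (B ∪ C)) = {11,15}
{2,6,7,9,10} and {11,15} share no elements.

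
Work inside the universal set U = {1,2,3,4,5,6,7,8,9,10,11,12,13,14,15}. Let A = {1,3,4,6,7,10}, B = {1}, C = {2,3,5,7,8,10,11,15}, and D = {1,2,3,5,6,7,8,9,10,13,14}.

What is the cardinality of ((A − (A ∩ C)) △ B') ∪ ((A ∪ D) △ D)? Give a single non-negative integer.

A ∩ C = {3,7,10}
A − (A ∩ C) = {1,4,6}
B' = {2,3,4,5,6,7,8,9,10,11,12,13,14,15}
(A − (A ∩ C)) △ B' = {1,2,3,5,7,8,9,10,11,12,13,14,15}
A ∪ D = {1,2,3,4,5,6,7,8,9,10,13,14}
(A ∪ D) △ D = {4}
((A − (A ∩ C)) △ B') ∪ ((A ∪ D) △ D) = {1,2,3,4,5,7,8,9,10,11,12,13,14,15}
|((A − (A ∩ C)) △ B') ∪ ((A ∪ D) △ D)| = 14

14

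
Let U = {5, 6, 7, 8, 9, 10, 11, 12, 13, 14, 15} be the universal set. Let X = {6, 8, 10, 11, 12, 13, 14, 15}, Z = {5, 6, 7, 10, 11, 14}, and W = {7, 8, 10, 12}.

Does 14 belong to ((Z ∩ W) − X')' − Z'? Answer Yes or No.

14 ∈ Z and 14 ∉ W, so 14 ∉ Z ∩ W
14 ∈ X, so 14 ∉ X'
14 ∉ (Z ∩ W) and 14 ∉ X', so 14 ∉ (Z ∩ W) − X'
14 ∈ ((Z ∩ W) − X')' since 14 ∉ ((Z ∩ W) − X')
14 ∈ Z, so 14 ∉ Z'
14 ∈ ((Z ∩ W) − X')' and 14 ∉ Z', so 14 ∈ ((Z ∩ W) − X')' − Z'

Yes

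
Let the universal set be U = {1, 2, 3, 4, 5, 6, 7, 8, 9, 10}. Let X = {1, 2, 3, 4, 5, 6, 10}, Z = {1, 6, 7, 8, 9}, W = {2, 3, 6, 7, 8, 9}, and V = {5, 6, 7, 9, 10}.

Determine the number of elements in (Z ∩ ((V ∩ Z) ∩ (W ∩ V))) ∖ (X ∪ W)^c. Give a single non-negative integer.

V ∩ Z = {6, 7, 9}
W ∩ V = {6, 7, 9}
(V ∩ Z) ∩ (W ∩ V) = {6, 7, 9}
Z ∩ ((V ∩ Z) ∩ (W ∩ V)) = {6, 7, 9}
X ∪ W = {1, 2, 3, 4, 5, 6, 7, 8, 9, 10}
(X ∪ W)^c = {}
(Z ∩ ((V ∩ Z) ∩ (W ∩ V))) ∖ (X ∪ W)^c = {6, 7, 9}
|(Z ∩ ((V ∩ Z) ∩ (W ∩ V))) ∖ (X ∪ W)^c| = 3

3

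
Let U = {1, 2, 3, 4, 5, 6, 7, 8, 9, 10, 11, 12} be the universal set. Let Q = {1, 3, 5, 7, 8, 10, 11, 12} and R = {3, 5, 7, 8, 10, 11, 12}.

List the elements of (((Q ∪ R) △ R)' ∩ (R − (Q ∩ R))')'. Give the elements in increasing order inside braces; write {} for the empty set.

{1}

Q ∪ R = {1, 3, 5, 7, 8, 10, 11, 12}
(Q ∪ R) △ R = {1}
((Q ∪ R) △ R)' = {2, 3, 4, 5, 6, 7, 8, 9, 10, 11, 12}
Q ∩ R = {3, 5, 7, 8, 10, 11, 12}
R − (Q ∩ R) = {}
(R − (Q ∩ R))' = {1, 2, 3, 4, 5, 6, 7, 8, 9, 10, 11, 12}
((Q ∪ R) △ R)' ∩ (R − (Q ∩ R))' = {2, 3, 4, 5, 6, 7, 8, 9, 10, 11, 12}
(((Q ∪ R) △ R)' ∩ (R − (Q ∩ R))')' = {1}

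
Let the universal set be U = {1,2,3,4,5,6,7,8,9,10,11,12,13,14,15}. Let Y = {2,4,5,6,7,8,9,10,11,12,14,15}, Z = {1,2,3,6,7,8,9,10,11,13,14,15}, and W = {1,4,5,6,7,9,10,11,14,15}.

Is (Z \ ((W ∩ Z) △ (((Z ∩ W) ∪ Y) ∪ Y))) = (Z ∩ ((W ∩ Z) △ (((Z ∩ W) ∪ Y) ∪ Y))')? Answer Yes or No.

W ∩ Z = {1,6,7,9,10,11,14,15}
Z ∩ W = {1,6,7,9,10,11,14,15}
(Z ∩ W) ∪ Y = {1,2,4,5,6,7,8,9,10,11,12,14,15}
((Z ∩ W) ∪ Y) ∪ Y = {1,2,4,5,6,7,8,9,10,11,12,14,15}
(W ∩ Z) △ (((Z ∩ W) ∪ Y) ∪ Y) = {2,4,5,8,12}
Z \ ((W ∩ Z) △ (((Z ∩ W) ∪ Y) ∪ Y)) = {1,3,6,7,9,10,11,13,14,15}
((W ∩ Z) △ (((Z ∩ W) ∪ Y) ∪ Y))' = {1,3,6,7,9,10,11,13,14,15}
Z ∩ ((W ∩ Z) △ (((Z ∩ W) ∪ Y) ∪ Y))' = {1,3,6,7,9,10,11,13,14,15}
Both equal {1,3,6,7,9,10,11,13,14,15}, so Z \ ((W ∩ Z) △ (((Z ∩ W) ∪ Y) ∪ Y)) = Z ∩ ((W ∩ Z) △ (((Z ∩ W) ∪ Y) ∪ Y))'.

Yes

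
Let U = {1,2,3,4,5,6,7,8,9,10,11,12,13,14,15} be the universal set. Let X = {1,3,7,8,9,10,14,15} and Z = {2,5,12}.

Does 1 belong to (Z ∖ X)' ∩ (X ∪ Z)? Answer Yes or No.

Yes

1 ∉ Z and 1 ∈ X, so 1 ∉ Z ∖ X
1 ∈ (Z ∖ X)' since 1 ∉ (Z ∖ X)
1 ∈ X and 1 ∉ Z, so 1 ∈ X ∪ Z
1 ∈ (Z ∖ X)' and 1 ∈ (X ∪ Z), so 1 ∈ (Z ∖ X)' ∩ (X ∪ Z)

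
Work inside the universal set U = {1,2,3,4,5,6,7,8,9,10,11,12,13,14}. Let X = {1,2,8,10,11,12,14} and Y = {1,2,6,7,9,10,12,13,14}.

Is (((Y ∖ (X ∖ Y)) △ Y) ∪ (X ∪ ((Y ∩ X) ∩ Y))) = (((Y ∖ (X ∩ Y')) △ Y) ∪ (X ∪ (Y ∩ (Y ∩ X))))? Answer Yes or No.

Yes

X ∖ Y = {8,11}
Y ∖ (X ∖ Y) = {1,2,6,7,9,10,12,13,14}
(Y ∖ (X ∖ Y)) △ Y = {}
Y ∩ X = {1,2,10,12,14}
(Y ∩ X) ∩ Y = {1,2,10,12,14}
X ∪ ((Y ∩ X) ∩ Y) = {1,2,8,10,11,12,14}
((Y ∖ (X ∖ Y)) △ Y) ∪ (X ∪ ((Y ∩ X) ∩ Y)) = {1,2,8,10,11,12,14}
Y' = {3,4,5,8,11}
X ∩ Y' = {8,11}
Y ∖ (X ∩ Y') = {1,2,6,7,9,10,12,13,14}
(Y ∖ (X ∩ Y')) △ Y = {}
Y ∩ (Y ∩ X) = {1,2,10,12,14}
X ∪ (Y ∩ (Y ∩ X)) = {1,2,8,10,11,12,14}
((Y ∖ (X ∩ Y')) △ Y) ∪ (X ∪ (Y ∩ (Y ∩ X))) = {1,2,8,10,11,12,14}
Both equal {1,2,8,10,11,12,14}, so ((Y ∖ (X ∖ Y)) △ Y) ∪ (X ∪ ((Y ∩ X) ∩ Y)) = ((Y ∖ (X ∩ Y')) △ Y) ∪ (X ∪ (Y ∩ (Y ∩ X))).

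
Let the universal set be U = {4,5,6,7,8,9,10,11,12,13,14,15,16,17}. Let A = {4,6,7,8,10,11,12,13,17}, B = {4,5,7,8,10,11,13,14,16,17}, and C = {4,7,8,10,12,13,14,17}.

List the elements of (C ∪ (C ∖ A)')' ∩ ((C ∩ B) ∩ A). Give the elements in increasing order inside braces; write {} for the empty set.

{}

C ∖ A = {14}
(C ∖ A)' = {4,5,6,7,8,9,10,11,12,13,15,16,17}
C ∪ (C ∖ A)' = {4,5,6,7,8,9,10,11,12,13,14,15,16,17}
(C ∪ (C ∖ A)')' = {}
C ∩ B = {4,7,8,10,13,14,17}
(C ∩ B) ∩ A = {4,7,8,10,13,17}
(C ∪ (C ∖ A)')' ∩ ((C ∩ B) ∩ A) = {}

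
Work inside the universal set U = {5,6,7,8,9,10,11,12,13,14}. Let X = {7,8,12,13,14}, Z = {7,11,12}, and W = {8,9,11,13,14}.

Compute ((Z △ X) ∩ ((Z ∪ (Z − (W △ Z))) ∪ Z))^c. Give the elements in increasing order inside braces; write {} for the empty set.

Z △ X = {8,11,13,14}
W △ Z = {7,8,9,12,13,14}
Z − (W △ Z) = {11}
Z ∪ (Z − (W △ Z)) = {7,11,12}
(Z ∪ (Z − (W △ Z))) ∪ Z = {7,11,12}
(Z △ X) ∩ ((Z ∪ (Z − (W △ Z))) ∪ Z) = {11}
((Z △ X) ∩ ((Z ∪ (Z − (W △ Z))) ∪ Z))^c = {5,6,7,8,9,10,12,13,14}

{5,6,7,8,9,10,12,13,14}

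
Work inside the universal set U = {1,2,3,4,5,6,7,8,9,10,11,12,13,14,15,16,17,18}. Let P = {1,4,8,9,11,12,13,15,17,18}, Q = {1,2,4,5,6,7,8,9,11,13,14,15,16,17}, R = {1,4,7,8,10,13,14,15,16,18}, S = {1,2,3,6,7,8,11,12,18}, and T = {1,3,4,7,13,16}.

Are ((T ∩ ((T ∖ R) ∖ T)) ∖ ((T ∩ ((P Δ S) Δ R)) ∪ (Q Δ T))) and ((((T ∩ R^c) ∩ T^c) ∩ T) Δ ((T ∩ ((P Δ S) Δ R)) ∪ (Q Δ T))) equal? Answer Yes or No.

T ∖ R = {3}
(T ∖ R) ∖ T = {}
T ∩ ((T ∖ R) ∖ T) = {}
P Δ S = {2,3,4,6,7,9,13,15,17}
(P Δ S) Δ R = {1,2,3,6,8,9,10,14,16,17,18}
T ∩ ((P Δ S) Δ R) = {1,3,16}
Q Δ T = {2,3,5,6,8,9,11,14,15,17}
(T ∩ ((P Δ S) Δ R)) ∪ (Q Δ T) = {1,2,3,5,6,8,9,11,14,15,16,17}
(T ∩ ((T ∖ R) ∖ T)) ∖ ((T ∩ ((P Δ S) Δ R)) ∪ (Q Δ T)) = {}
R^c = {2,3,5,6,9,11,12,17}
T ∩ R^c = {3}
T^c = {2,5,6,8,9,10,11,12,14,15,17,18}
(T ∩ R^c) ∩ T^c = {}
((T ∩ R^c) ∩ T^c) ∩ T = {}
(((T ∩ R^c) ∩ T^c) ∩ T) Δ ((T ∩ ((P Δ S) Δ R)) ∪ (Q Δ T)) = {1,2,3,5,6,8,9,11,14,15,16,17}
1 ∈ (((T ∩ R^c) ∩ T^c) ∩ T) Δ ((T ∩ ((P Δ S) Δ R)) ∪ (Q Δ T)) but 1 ∉ (T ∩ ((T ∖ R) ∖ T)) ∖ ((T ∩ ((P Δ S) Δ R)) ∪ (Q Δ T)), so they differ.

No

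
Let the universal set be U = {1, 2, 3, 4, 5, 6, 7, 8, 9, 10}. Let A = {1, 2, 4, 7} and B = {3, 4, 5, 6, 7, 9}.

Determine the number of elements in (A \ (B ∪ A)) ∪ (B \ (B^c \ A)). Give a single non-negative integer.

6

B ∪ A = {1, 2, 3, 4, 5, 6, 7, 9}
A \ (B ∪ A) = {}
B^c = {1, 2, 8, 10}
B^c \ A = {8, 10}
B \ (B^c \ A) = {3, 4, 5, 6, 7, 9}
(A \ (B ∪ A)) ∪ (B \ (B^c \ A)) = {3, 4, 5, 6, 7, 9}
|(A \ (B ∪ A)) ∪ (B \ (B^c \ A))| = 6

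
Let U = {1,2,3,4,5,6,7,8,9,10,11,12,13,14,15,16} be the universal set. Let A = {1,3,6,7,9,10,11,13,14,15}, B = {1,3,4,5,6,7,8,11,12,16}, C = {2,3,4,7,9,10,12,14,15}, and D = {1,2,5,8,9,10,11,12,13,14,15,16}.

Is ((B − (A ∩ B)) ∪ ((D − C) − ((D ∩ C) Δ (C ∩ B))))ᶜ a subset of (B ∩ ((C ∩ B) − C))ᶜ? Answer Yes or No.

Yes

A ∩ B = {1,3,6,7,11}
B − (A ∩ B) = {4,5,8,12,16}
D − C = {1,5,8,11,13,16}
D ∩ C = {2,9,10,12,14,15}
C ∩ B = {3,4,7,12}
(D ∩ C) Δ (C ∩ B) = {2,3,4,7,9,10,14,15}
(D − C) − ((D ∩ C) Δ (C ∩ B)) = {1,5,8,11,13,16}
(B − (A ∩ B)) ∪ ((D − C) − ((D ∩ C) Δ (C ∩ B))) = {1,4,5,8,11,12,13,16}
((B − (A ∩ B)) ∪ ((D − C) − ((D ∩ C) Δ (C ∩ B))))ᶜ = {2,3,6,7,9,10,14,15}
(C ∩ B) − C = {}
B ∩ ((C ∩ B) − C) = {}
(B ∩ ((C ∩ B) − C))ᶜ = {1,2,3,4,5,6,7,8,9,10,11,12,13,14,15,16}
Every element of {2,3,6,7,9,10,14,15} is in {1,2,3,4,5,6,7,8,9,10,11,12,13,14,15,16}, so ((B − (A ∩ B)) ∪ ((D − C) − ((D ∩ C) Δ (C ∩ B))))ᶜ ⊆ (B ∩ ((C ∩ B) − C))ᶜ.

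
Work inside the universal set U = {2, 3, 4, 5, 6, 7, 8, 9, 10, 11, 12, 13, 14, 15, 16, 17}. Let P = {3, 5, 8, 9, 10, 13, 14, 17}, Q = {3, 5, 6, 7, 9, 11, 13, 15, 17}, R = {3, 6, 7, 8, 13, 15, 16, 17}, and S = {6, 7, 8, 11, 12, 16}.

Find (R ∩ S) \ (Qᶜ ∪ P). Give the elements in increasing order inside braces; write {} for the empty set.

{6, 7}

R ∩ S = {6, 7, 8, 16}
Qᶜ = {2, 4, 8, 10, 12, 14, 16}
Qᶜ ∪ P = {2, 3, 4, 5, 8, 9, 10, 12, 13, 14, 16, 17}
(R ∩ S) \ (Qᶜ ∪ P) = {6, 7}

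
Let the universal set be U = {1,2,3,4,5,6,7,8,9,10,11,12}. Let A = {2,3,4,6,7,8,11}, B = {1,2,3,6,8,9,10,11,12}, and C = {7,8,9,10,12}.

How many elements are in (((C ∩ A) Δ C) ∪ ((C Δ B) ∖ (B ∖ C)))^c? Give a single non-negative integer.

C ∩ A = {7,8}
(C ∩ A) Δ C = {9,10,12}
C Δ B = {1,2,3,6,7,11}
B ∖ C = {1,2,3,6,11}
(C Δ B) ∖ (B ∖ C) = {7}
((C ∩ A) Δ C) ∪ ((C Δ B) ∖ (B ∖ C)) = {7,9,10,12}
(((C ∩ A) Δ C) ∪ ((C Δ B) ∖ (B ∖ C)))^c = {1,2,3,4,5,6,8,11}
|(((C ∩ A) Δ C) ∪ ((C Δ B) ∖ (B ∖ C)))^c| = 8

8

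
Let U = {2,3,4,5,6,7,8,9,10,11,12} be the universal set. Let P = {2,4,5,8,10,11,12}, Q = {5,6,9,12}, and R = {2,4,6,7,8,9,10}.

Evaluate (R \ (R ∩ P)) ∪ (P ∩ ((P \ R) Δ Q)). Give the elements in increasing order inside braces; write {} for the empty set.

R ∩ P = {2,4,8,10}
R \ (R ∩ P) = {6,7,9}
P \ R = {5,11,12}
(P \ R) Δ Q = {6,9,11}
P ∩ ((P \ R) Δ Q) = {11}
(R \ (R ∩ P)) ∪ (P ∩ ((P \ R) Δ Q)) = {6,7,9,11}

{6,7,9,11}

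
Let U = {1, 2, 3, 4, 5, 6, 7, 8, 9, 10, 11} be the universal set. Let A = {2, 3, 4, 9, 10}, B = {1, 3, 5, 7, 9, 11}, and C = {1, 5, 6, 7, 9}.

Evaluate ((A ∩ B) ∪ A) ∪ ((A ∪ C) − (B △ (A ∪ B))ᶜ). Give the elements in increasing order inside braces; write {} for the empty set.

{2, 3, 4, 9, 10}

A ∩ B = {3, 9}
(A ∩ B) ∪ A = {2, 3, 4, 9, 10}
A ∪ C = {1, 2, 3, 4, 5, 6, 7, 9, 10}
A ∪ B = {1, 2, 3, 4, 5, 7, 9, 10, 11}
B △ (A ∪ B) = {2, 4, 10}
(B △ (A ∪ B))ᶜ = {1, 3, 5, 6, 7, 8, 9, 11}
(A ∪ C) − (B △ (A ∪ B))ᶜ = {2, 4, 10}
((A ∩ B) ∪ A) ∪ ((A ∪ C) − (B △ (A ∪ B))ᶜ) = {2, 3, 4, 9, 10}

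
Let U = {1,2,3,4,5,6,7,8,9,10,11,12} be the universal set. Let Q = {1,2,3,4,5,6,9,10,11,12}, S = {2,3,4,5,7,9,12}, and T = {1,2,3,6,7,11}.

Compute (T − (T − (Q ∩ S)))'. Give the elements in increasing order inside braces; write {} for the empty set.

{1,4,5,6,7,8,9,10,11,12}

Q ∩ S = {2,3,4,5,9,12}
T − (Q ∩ S) = {1,6,7,11}
T − (T − (Q ∩ S)) = {2,3}
(T − (T − (Q ∩ S)))' = {1,4,5,6,7,8,9,10,11,12}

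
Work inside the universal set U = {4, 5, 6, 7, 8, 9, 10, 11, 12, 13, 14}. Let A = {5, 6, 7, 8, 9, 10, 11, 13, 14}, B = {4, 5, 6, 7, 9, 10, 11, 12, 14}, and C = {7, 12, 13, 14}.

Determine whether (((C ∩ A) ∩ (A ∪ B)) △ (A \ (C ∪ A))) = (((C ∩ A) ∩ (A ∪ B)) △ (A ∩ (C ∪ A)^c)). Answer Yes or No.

C ∩ A = {7, 13, 14}
A ∪ B = {4, 5, 6, 7, 8, 9, 10, 11, 12, 13, 14}
(C ∩ A) ∩ (A ∪ B) = {7, 13, 14}
C ∪ A = {5, 6, 7, 8, 9, 10, 11, 12, 13, 14}
A \ (C ∪ A) = {}
((C ∩ A) ∩ (A ∪ B)) △ (A \ (C ∪ A)) = {7, 13, 14}
(C ∪ A)^c = {4}
A ∩ (C ∪ A)^c = {}
((C ∩ A) ∩ (A ∪ B)) △ (A ∩ (C ∪ A)^c) = {7, 13, 14}
Both equal {7, 13, 14}, so ((C ∩ A) ∩ (A ∪ B)) △ (A \ (C ∪ A)) = ((C ∩ A) ∩ (A ∪ B)) △ (A ∩ (C ∪ A)^c).

Yes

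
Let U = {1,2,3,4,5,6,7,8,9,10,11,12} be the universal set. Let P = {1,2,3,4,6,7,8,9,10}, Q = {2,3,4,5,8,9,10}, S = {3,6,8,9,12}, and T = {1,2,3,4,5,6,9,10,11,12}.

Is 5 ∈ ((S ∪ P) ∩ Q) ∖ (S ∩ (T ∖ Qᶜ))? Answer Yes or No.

No

5 ∉ S and 5 ∉ P, so 5 ∉ S ∪ P
5 ∉ (S ∪ P) and 5 ∈ Q, so 5 ∉ (S ∪ P) ∩ Q
5 ∈ Q, so 5 ∉ Qᶜ
5 ∈ T and 5 ∉ Qᶜ, so 5 ∈ T ∖ Qᶜ
5 ∉ S and 5 ∈ (T ∖ Qᶜ), so 5 ∉ S ∩ (T ∖ Qᶜ)
5 ∉ ((S ∪ P) ∩ Q) and 5 ∉ (S ∩ (T ∖ Qᶜ)), so 5 ∉ ((S ∪ P) ∩ Q) ∖ (S ∩ (T ∖ Qᶜ))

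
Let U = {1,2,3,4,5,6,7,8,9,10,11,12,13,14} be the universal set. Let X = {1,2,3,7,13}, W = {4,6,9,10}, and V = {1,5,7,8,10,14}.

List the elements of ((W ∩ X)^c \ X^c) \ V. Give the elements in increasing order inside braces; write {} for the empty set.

{2,3,13}

W ∩ X = {}
(W ∩ X)^c = {1,2,3,4,5,6,7,8,9,10,11,12,13,14}
X^c = {4,5,6,8,9,10,11,12,14}
(W ∩ X)^c \ X^c = {1,2,3,7,13}
((W ∩ X)^c \ X^c) \ V = {2,3,13}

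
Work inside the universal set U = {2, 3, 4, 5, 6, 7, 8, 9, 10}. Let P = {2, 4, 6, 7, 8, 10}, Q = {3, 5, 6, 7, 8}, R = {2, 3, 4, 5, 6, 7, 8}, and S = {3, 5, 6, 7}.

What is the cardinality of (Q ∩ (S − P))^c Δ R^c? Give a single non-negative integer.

5

S − P = {3, 5}
Q ∩ (S − P) = {3, 5}
(Q ∩ (S − P))^c = {2, 4, 6, 7, 8, 9, 10}
R^c = {9, 10}
(Q ∩ (S − P))^c Δ R^c = {2, 4, 6, 7, 8}
|(Q ∩ (S − P))^c Δ R^c| = 5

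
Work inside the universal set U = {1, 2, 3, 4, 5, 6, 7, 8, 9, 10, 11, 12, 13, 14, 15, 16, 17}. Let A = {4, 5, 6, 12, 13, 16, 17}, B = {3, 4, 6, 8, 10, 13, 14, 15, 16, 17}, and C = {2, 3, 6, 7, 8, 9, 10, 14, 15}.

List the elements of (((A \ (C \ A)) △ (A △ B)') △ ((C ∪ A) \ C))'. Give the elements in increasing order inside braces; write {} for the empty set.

{3, 5, 6, 8, 10, 12, 14, 15}

C \ A = {2, 3, 7, 8, 9, 10, 14, 15}
A \ (C \ A) = {4, 5, 6, 12, 13, 16, 17}
A △ B = {3, 5, 8, 10, 12, 14, 15}
(A △ B)' = {1, 2, 4, 6, 7, 9, 11, 13, 16, 17}
(A \ (C \ A)) △ (A △ B)' = {1, 2, 5, 7, 9, 11, 12}
C ∪ A = {2, 3, 4, 5, 6, 7, 8, 9, 10, 12, 13, 14, 15, 16, 17}
(C ∪ A) \ C = {4, 5, 12, 13, 16, 17}
((A \ (C \ A)) △ (A △ B)') △ ((C ∪ A) \ C) = {1, 2, 4, 7, 9, 11, 13, 16, 17}
(((A \ (C \ A)) △ (A △ B)') △ ((C ∪ A) \ C))' = {3, 5, 6, 8, 10, 12, 14, 15}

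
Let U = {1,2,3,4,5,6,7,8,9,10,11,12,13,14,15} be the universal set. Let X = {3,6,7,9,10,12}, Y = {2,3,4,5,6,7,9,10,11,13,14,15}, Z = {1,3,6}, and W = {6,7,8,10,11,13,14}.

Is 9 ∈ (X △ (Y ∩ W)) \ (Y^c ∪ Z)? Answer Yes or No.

9 ∈ Y and 9 ∉ W, so 9 ∉ Y ∩ W
9 ∈ X and 9 ∉ (Y ∩ W), so 9 ∈ X △ (Y ∩ W)
9 ∈ Y, so 9 ∉ Y^c
9 ∉ Y^c and 9 ∉ Z, so 9 ∉ Y^c ∪ Z
9 ∈ (X △ (Y ∩ W)) and 9 ∉ (Y^c ∪ Z), so 9 ∈ (X △ (Y ∩ W)) \ (Y^c ∪ Z)

Yes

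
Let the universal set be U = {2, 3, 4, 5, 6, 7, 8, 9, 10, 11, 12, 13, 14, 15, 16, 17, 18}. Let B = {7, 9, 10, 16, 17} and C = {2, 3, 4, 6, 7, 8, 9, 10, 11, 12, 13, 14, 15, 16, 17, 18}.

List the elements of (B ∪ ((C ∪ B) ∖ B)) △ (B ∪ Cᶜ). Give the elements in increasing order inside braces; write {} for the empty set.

C ∪ B = {2, 3, 4, 6, 7, 8, 9, 10, 11, 12, 13, 14, 15, 16, 17, 18}
(C ∪ B) ∖ B = {2, 3, 4, 6, 8, 11, 12, 13, 14, 15, 18}
B ∪ ((C ∪ B) ∖ B) = {2, 3, 4, 6, 7, 8, 9, 10, 11, 12, 13, 14, 15, 16, 17, 18}
Cᶜ = {5}
B ∪ Cᶜ = {5, 7, 9, 10, 16, 17}
(B ∪ ((C ∪ B) ∖ B)) △ (B ∪ Cᶜ) = {2, 3, 4, 5, 6, 8, 11, 12, 13, 14, 15, 18}

{2, 3, 4, 5, 6, 8, 11, 12, 13, 14, 15, 18}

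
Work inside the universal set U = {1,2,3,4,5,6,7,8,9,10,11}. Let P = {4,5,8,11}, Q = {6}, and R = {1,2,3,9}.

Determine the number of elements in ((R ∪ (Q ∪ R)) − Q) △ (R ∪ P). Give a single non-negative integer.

Q ∪ R = {1,2,3,6,9}
R ∪ (Q ∪ R) = {1,2,3,6,9}
(R ∪ (Q ∪ R)) − Q = {1,2,3,9}
R ∪ P = {1,2,3,4,5,8,9,11}
((R ∪ (Q ∪ R)) − Q) △ (R ∪ P) = {4,5,8,11}
|((R ∪ (Q ∪ R)) − Q) △ (R ∪ P)| = 4

4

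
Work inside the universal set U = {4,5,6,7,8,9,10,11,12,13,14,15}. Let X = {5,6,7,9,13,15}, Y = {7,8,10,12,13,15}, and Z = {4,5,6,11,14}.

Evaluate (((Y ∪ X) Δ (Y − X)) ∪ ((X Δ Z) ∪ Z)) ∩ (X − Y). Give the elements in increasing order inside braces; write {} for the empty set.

Y ∪ X = {5,6,7,8,9,10,12,13,15}
Y − X = {8,10,12}
(Y ∪ X) Δ (Y − X) = {5,6,7,9,13,15}
X Δ Z = {4,7,9,11,13,14,15}
(X Δ Z) ∪ Z = {4,5,6,7,9,11,13,14,15}
((Y ∪ X) Δ (Y − X)) ∪ ((X Δ Z) ∪ Z) = {4,5,6,7,9,11,13,14,15}
X − Y = {5,6,9}
(((Y ∪ X) Δ (Y − X)) ∪ ((X Δ Z) ∪ Z)) ∩ (X − Y) = {5,6,9}

{5,6,9}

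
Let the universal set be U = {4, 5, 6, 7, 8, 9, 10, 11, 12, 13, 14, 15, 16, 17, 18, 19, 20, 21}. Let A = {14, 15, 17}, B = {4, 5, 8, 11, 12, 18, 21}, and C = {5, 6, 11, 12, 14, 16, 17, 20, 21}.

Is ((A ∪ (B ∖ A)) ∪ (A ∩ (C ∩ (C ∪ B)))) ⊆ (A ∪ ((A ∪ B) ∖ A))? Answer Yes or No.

Yes

B ∖ A = {4, 5, 8, 11, 12, 18, 21}
A ∪ (B ∖ A) = {4, 5, 8, 11, 12, 14, 15, 17, 18, 21}
C ∪ B = {4, 5, 6, 8, 11, 12, 14, 16, 17, 18, 20, 21}
C ∩ (C ∪ B) = {5, 6, 11, 12, 14, 16, 17, 20, 21}
A ∩ (C ∩ (C ∪ B)) = {14, 17}
(A ∪ (B ∖ A)) ∪ (A ∩ (C ∩ (C ∪ B))) = {4, 5, 8, 11, 12, 14, 15, 17, 18, 21}
A ∪ B = {4, 5, 8, 11, 12, 14, 15, 17, 18, 21}
(A ∪ B) ∖ A = {4, 5, 8, 11, 12, 18, 21}
A ∪ ((A ∪ B) ∖ A) = {4, 5, 8, 11, 12, 14, 15, 17, 18, 21}
Every element of {4, 5, 8, 11, 12, 14, 15, 17, 18, 21} is in {4, 5, 8, 11, 12, 14, 15, 17, 18, 21}, so (A ∪ (B ∖ A)) ∪ (A ∩ (C ∩ (C ∪ B))) ⊆ A ∪ ((A ∪ B) ∖ A).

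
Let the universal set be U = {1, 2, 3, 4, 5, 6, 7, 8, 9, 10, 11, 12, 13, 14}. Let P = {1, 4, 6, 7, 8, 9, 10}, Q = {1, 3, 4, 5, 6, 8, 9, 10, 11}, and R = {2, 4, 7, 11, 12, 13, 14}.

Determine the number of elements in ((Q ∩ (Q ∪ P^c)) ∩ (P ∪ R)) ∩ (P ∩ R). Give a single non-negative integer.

P^c = {2, 3, 5, 11, 12, 13, 14}
Q ∪ P^c = {1, 2, 3, 4, 5, 6, 8, 9, 10, 11, 12, 13, 14}
Q ∩ (Q ∪ P^c) = {1, 3, 4, 5, 6, 8, 9, 10, 11}
P ∪ R = {1, 2, 4, 6, 7, 8, 9, 10, 11, 12, 13, 14}
(Q ∩ (Q ∪ P^c)) ∩ (P ∪ R) = {1, 4, 6, 8, 9, 10, 11}
P ∩ R = {4, 7}
((Q ∩ (Q ∪ P^c)) ∩ (P ∪ R)) ∩ (P ∩ R) = {4}
|((Q ∩ (Q ∪ P^c)) ∩ (P ∪ R)) ∩ (P ∩ R)| = 1

1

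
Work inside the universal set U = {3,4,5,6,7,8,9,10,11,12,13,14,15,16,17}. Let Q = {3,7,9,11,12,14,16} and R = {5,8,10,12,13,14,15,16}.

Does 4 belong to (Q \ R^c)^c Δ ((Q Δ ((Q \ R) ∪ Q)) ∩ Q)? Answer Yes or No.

4 ∉ R, so 4 ∈ R^c
4 ∉ Q and 4 ∈ R^c, so 4 ∉ Q \ R^c
4 ∈ (Q \ R^c)^c since 4 ∉ (Q \ R^c)
4 ∉ Q and 4 ∉ R, so 4 ∉ Q \ R
4 ∉ (Q \ R) and 4 ∉ Q, so 4 ∉ (Q \ R) ∪ Q
4 ∉ Q and 4 ∉ ((Q \ R) ∪ Q), so 4 ∉ Q Δ ((Q \ R) ∪ Q)
4 ∉ (Q Δ ((Q \ R) ∪ Q)) and 4 ∉ Q, so 4 ∉ (Q Δ ((Q \ R) ∪ Q)) ∩ Q
4 ∈ (Q \ R^c)^c and 4 ∉ ((Q Δ ((Q \ R) ∪ Q)) ∩ Q), so 4 ∈ (Q \ R^c)^c Δ ((Q Δ ((Q \ R) ∪ Q)) ∩ Q)

Yes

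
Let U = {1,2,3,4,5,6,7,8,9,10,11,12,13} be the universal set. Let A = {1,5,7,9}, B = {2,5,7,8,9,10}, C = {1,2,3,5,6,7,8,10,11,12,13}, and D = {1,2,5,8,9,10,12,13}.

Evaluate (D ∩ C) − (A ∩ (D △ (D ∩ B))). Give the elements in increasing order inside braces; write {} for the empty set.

{2,5,8,10,12,13}

D ∩ C = {1,2,5,8,10,12,13}
D ∩ B = {2,5,8,9,10}
D △ (D ∩ B) = {1,12,13}
A ∩ (D △ (D ∩ B)) = {1}
(D ∩ C) − (A ∩ (D △ (D ∩ B))) = {2,5,8,10,12,13}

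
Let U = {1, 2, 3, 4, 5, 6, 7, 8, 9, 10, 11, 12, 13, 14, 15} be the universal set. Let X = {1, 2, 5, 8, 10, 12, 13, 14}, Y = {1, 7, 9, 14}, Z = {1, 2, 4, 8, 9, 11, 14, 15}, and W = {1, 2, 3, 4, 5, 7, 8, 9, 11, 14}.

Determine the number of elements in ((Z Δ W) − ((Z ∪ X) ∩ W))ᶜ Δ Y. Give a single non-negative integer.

10

Z Δ W = {3, 5, 7, 15}
Z ∪ X = {1, 2, 4, 5, 8, 9, 10, 11, 12, 13, 14, 15}
(Z ∪ X) ∩ W = {1, 2, 4, 5, 8, 9, 11, 14}
(Z Δ W) − ((Z ∪ X) ∩ W) = {3, 7, 15}
((Z Δ W) − ((Z ∪ X) ∩ W))ᶜ = {1, 2, 4, 5, 6, 8, 9, 10, 11, 12, 13, 14}
((Z Δ W) − ((Z ∪ X) ∩ W))ᶜ Δ Y = {2, 4, 5, 6, 7, 8, 10, 11, 12, 13}
|((Z Δ W) − ((Z ∪ X) ∩ W))ᶜ Δ Y| = 10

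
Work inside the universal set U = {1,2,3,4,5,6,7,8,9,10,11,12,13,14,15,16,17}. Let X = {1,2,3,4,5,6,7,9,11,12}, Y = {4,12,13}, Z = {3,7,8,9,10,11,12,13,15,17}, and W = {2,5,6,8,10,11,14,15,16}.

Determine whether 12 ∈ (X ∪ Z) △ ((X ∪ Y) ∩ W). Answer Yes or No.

Yes

12 ∈ X and 12 ∈ Z, so 12 ∈ X ∪ Z
12 ∈ X and 12 ∈ Y, so 12 ∈ X ∪ Y
12 ∈ (X ∪ Y) and 12 ∉ W, so 12 ∉ (X ∪ Y) ∩ W
12 ∈ (X ∪ Z) and 12 ∉ ((X ∪ Y) ∩ W), so 12 ∈ (X ∪ Z) △ ((X ∪ Y) ∩ W)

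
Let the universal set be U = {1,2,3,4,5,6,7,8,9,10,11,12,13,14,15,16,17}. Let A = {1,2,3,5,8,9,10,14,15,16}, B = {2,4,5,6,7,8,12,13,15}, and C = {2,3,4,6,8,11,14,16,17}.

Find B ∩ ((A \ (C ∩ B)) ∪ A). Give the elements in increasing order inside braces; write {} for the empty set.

C ∩ B = {2,4,6,8}
A \ (C ∩ B) = {1,3,5,9,10,14,15,16}
(A \ (C ∩ B)) ∪ A = {1,2,3,5,8,9,10,14,15,16}
B ∩ ((A \ (C ∩ B)) ∪ A) = {2,5,8,15}

{2,5,8,15}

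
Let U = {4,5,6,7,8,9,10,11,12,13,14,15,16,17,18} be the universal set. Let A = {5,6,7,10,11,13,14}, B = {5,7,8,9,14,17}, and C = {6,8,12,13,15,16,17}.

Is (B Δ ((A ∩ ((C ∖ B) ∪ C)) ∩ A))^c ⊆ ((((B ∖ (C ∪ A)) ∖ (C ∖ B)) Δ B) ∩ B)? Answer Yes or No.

No

C ∖ B = {6,12,13,15,16}
(C ∖ B) ∪ C = {6,8,12,13,15,16,17}
A ∩ ((C ∖ B) ∪ C) = {6,13}
(A ∩ ((C ∖ B) ∪ C)) ∩ A = {6,13}
B Δ ((A ∩ ((C ∖ B) ∪ C)) ∩ A) = {5,6,7,8,9,13,14,17}
(B Δ ((A ∩ ((C ∖ B) ∪ C)) ∩ A))^c = {4,10,11,12,15,16,18}
C ∪ A = {5,6,7,8,10,11,12,13,14,15,16,17}
B ∖ (C ∪ A) = {9}
(B ∖ (C ∪ A)) ∖ (C ∖ B) = {9}
((B ∖ (C ∪ A)) ∖ (C ∖ B)) Δ B = {5,7,8,14,17}
(((B ∖ (C ∪ A)) ∖ (C ∖ B)) Δ B) ∩ B = {5,7,8,14,17}
4 ∈ (B Δ ((A ∩ ((C ∖ B) ∪ C)) ∩ A))^c but 4 ∉ (((B ∖ (C ∪ A)) ∖ (C ∖ B)) Δ B) ∩ B, so the inclusion fails.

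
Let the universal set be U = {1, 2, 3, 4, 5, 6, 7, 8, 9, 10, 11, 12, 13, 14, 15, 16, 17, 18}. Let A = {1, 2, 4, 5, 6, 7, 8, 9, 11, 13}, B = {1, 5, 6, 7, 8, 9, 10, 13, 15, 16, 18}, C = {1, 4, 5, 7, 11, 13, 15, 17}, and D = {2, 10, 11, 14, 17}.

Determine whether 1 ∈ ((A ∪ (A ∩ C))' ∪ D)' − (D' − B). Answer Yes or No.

1 ∈ A and 1 ∈ C, so 1 ∈ A ∩ C
1 ∈ A and 1 ∈ (A ∩ C), so 1 ∈ A ∪ (A ∩ C)
1 ∉ (A ∪ (A ∩ C))' since 1 ∈ (A ∪ (A ∩ C))
1 ∉ (A ∪ (A ∩ C))' and 1 ∉ D, so 1 ∉ (A ∪ (A ∩ C))' ∪ D
1 ∈ ((A ∪ (A ∩ C))' ∪ D)' since 1 ∉ ((A ∪ (A ∩ C))' ∪ D)
1 ∉ D, so 1 ∈ D'
1 ∈ D' and 1 ∈ B, so 1 ∉ D' − B
1 ∈ ((A ∪ (A ∩ C))' ∪ D)' and 1 ∉ (D' − B), so 1 ∈ ((A ∪ (A ∩ C))' ∪ D)' − (D' − B)

Yes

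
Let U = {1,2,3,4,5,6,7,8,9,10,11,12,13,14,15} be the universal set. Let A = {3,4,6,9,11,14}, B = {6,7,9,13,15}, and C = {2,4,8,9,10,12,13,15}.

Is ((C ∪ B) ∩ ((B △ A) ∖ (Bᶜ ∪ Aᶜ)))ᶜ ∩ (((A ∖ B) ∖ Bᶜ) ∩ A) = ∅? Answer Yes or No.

C ∪ B = {2,4,6,7,8,9,10,12,13,15}
B △ A = {3,4,7,11,13,14,15}
Bᶜ = {1,2,3,4,5,8,10,11,12,14}
Aᶜ = {1,2,5,7,8,10,12,13,15}
Bᶜ ∪ Aᶜ = {1,2,3,4,5,7,8,10,11,12,13,14,15}
(B △ A) ∖ (Bᶜ ∪ Aᶜ) = {}
(C ∪ B) ∩ ((B △ A) ∖ (Bᶜ ∪ Aᶜ)) = {}
((C ∪ B) ∩ ((B △ A) ∖ (Bᶜ ∪ Aᶜ)))ᶜ = {1,2,3,4,5,6,7,8,9,10,11,12,13,14,15}
A ∖ B = {3,4,11,14}
(A ∖ B) ∖ Bᶜ = {}
((A ∖ B) ∖ Bᶜ) ∩ A = {}
{1,2,3,4,5,6,7,8,9,10,11,12,13,14,15} and {} share no elements.

Yes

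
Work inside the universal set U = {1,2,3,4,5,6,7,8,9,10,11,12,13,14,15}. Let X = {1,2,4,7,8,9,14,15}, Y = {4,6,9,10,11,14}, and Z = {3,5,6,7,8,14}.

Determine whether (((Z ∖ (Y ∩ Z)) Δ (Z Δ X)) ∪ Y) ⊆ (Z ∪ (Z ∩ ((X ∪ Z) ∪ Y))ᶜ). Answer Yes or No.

Yes

Y ∩ Z = {6,14}
Z ∖ (Y ∩ Z) = {3,5,7,8}
Z Δ X = {1,2,3,4,5,6,9,15}
(Z ∖ (Y ∩ Z)) Δ (Z Δ X) = {1,2,4,6,7,8,9,15}
((Z ∖ (Y ∩ Z)) Δ (Z Δ X)) ∪ Y = {1,2,4,6,7,8,9,10,11,14,15}
X ∪ Z = {1,2,3,4,5,6,7,8,9,14,15}
(X ∪ Z) ∪ Y = {1,2,3,4,5,6,7,8,9,10,11,14,15}
Z ∩ ((X ∪ Z) ∪ Y) = {3,5,6,7,8,14}
(Z ∩ ((X ∪ Z) ∪ Y))ᶜ = {1,2,4,9,10,11,12,13,15}
Z ∪ (Z ∩ ((X ∪ Z) ∪ Y))ᶜ = {1,2,3,4,5,6,7,8,9,10,11,12,13,14,15}
Every element of {1,2,4,6,7,8,9,10,11,14,15} is in {1,2,3,4,5,6,7,8,9,10,11,12,13,14,15}, so ((Z ∖ (Y ∩ Z)) Δ (Z Δ X)) ∪ Y ⊆ Z ∪ (Z ∩ ((X ∪ Z) ∪ Y))ᶜ.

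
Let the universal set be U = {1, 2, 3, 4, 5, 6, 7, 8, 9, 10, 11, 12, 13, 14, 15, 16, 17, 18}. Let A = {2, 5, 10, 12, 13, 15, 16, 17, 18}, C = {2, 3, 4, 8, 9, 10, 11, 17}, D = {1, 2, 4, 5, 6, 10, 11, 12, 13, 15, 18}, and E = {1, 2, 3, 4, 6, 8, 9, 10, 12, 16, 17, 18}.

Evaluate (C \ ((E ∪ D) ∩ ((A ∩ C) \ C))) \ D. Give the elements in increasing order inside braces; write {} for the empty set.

{3, 8, 9, 17}

E ∪ D = {1, 2, 3, 4, 5, 6, 8, 9, 10, 11, 12, 13, 15, 16, 17, 18}
A ∩ C = {2, 10, 17}
(A ∩ C) \ C = {}
(E ∪ D) ∩ ((A ∩ C) \ C) = {}
C \ ((E ∪ D) ∩ ((A ∩ C) \ C)) = {2, 3, 4, 8, 9, 10, 11, 17}
(C \ ((E ∪ D) ∩ ((A ∩ C) \ C))) \ D = {3, 8, 9, 17}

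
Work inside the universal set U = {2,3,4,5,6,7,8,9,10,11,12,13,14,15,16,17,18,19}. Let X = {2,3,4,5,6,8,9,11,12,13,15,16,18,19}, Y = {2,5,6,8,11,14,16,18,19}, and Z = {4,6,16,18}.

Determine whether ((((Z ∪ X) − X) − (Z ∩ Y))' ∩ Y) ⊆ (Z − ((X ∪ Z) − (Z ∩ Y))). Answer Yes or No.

Z ∪ X = {2,3,4,5,6,8,9,11,12,13,15,16,18,19}
(Z ∪ X) − X = {}
Z ∩ Y = {6,16,18}
((Z ∪ X) − X) − (Z ∩ Y) = {}
(((Z ∪ X) − X) − (Z ∩ Y))' = {2,3,4,5,6,7,8,9,10,11,12,13,14,15,16,17,18,19}
(((Z ∪ X) − X) − (Z ∩ Y))' ∩ Y = {2,5,6,8,11,14,16,18,19}
X ∪ Z = {2,3,4,5,6,8,9,11,12,13,15,16,18,19}
(X ∪ Z) − (Z ∩ Y) = {2,3,4,5,8,9,11,12,13,15,19}
Z − ((X ∪ Z) − (Z ∩ Y)) = {6,16,18}
2 ∈ (((Z ∪ X) − X) − (Z ∩ Y))' ∩ Y but 2 ∉ Z − ((X ∪ Z) − (Z ∩ Y)), so the inclusion fails.

No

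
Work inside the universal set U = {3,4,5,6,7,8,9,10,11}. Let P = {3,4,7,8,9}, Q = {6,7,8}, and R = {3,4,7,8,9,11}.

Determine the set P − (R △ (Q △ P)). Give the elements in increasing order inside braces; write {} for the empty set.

{3,4,9}

Q △ P = {3,4,6,9}
R △ (Q △ P) = {6,7,8,11}
P − (R △ (Q △ P)) = {3,4,9}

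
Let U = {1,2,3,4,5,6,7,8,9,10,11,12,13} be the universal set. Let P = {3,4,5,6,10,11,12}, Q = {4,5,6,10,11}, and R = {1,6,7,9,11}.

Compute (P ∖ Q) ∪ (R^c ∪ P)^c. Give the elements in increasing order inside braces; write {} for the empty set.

P ∖ Q = {3,12}
R^c = {2,3,4,5,8,10,12,13}
R^c ∪ P = {2,3,4,5,6,8,10,11,12,13}
(R^c ∪ P)^c = {1,7,9}
(P ∖ Q) ∪ (R^c ∪ P)^c = {1,3,7,9,12}

{1,3,7,9,12}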